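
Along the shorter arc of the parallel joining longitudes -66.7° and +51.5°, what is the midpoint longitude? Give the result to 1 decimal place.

-7.6°

Signed shortest Δλ from -66.7° to +51.5° is +118.2°.
Midpoint longitude = -66.7° + (+118.2°)/2 = -66.7° + 59.1° = -7.6°.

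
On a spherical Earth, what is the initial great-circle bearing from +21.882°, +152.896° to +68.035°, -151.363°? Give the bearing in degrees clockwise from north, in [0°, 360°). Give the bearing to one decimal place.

Δλ = -151.363 − 152.896 = -304.259°; wrapped into (−180°, 180°]: 55.741°.
θ = atan2( sin Δλ · cos φ₂ , cos φ₁ · sin φ₂ − sin φ₁ · cos φ₂ · cos Δλ )
  = atan2(0.30914, 0.78212) = 21.567° → normalised to [0°, 360°): 21.567°.

21.6°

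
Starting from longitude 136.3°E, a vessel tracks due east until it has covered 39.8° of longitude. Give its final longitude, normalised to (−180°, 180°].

Start at +136.3°; shift +39.8° → +176.1°.
+176.1° already lies in (−180°, 180°].

176.1°E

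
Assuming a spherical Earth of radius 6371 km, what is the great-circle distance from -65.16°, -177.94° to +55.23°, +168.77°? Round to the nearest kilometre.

Δλ = 168.77 − -177.94 = 346.71°; wrapped into (−180°, 180°]: -13.29°.
Δφ = 55.23 − -65.16 = 120.39°.
a = sin²(Δφ/2) + cos φ₁ · cos φ₂ · sin²(Δλ/2) = 0.756150.
c = 2·atan2(√a, √(1−a)) = 2.10866 rad → d = 6371·c ≈ 13434.25 km.

13434 km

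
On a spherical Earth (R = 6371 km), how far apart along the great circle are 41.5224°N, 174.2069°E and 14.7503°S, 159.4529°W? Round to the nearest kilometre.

6817 km

Δλ = -159.4529 − 174.2069 = -333.6598°; wrapped into (−180°, 180°]: 26.3402°.
Δφ = -14.7503 − 41.5224 = -56.2727°.
a = sin²(Δφ/2) + cos φ₁ · cos φ₂ · sin²(Δλ/2) = 0.259965.
c = 2·atan2(√a, √(1−a)) = 1.07006 rad → d = 6371·c ≈ 6817.37 km.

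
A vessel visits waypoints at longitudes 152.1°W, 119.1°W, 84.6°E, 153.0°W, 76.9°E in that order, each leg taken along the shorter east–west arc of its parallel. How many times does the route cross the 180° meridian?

3

Leg 1: -152.1° → -119.1°, shortest Δλ = 33.0° (east) — does not cross 180°.
Leg 2: -119.1° → +84.6°, shortest Δλ = -156.3° (west) — crosses 180°.
Leg 3: +84.6° → -153.0°, shortest Δλ = 122.4° (east) — crosses 180°.
Leg 4: -153.0° → +76.9°, shortest Δλ = -130.1° (west) — crosses 180°.
Total crossings: 3.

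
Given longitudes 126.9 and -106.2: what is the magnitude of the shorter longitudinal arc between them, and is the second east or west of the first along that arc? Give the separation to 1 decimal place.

126.9° east

Raw difference: -106.2 − 126.9 = -233.1°.
Normalise into (−180°, 180°]: -233.1° + 360° = 126.9°.
Positive ⇒ the second point lies to the east; separation 126.9°.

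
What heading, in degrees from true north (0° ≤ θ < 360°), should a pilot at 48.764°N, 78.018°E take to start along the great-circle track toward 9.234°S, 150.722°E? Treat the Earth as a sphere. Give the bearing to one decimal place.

109.1°

Δλ = 150.722 − 78.018 = 72.704°.
θ = atan2( sin Δλ · cos φ₂ , cos φ₁ · sin φ₂ − sin φ₁ · cos φ₂ · cos Δλ )
  = atan2(0.94241, -0.32645) = 109.106° → normalised to [0°, 360°): 109.106°.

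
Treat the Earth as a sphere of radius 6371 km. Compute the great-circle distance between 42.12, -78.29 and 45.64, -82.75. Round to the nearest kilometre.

530 km

Δλ = -82.75 − -78.29 = -4.46°.
Δφ = 45.64 − 42.12 = 3.52°.
a = sin²(Δφ/2) + cos φ₁ · cos φ₂ · sin²(Δλ/2) = 0.001728.
c = 2·atan2(√a, √(1−a)) = 0.08317 rad → d = 6371·c ≈ 529.90 km.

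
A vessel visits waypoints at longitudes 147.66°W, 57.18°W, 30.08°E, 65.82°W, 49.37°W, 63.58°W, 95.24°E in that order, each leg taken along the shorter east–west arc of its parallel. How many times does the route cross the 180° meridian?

0

Leg 1: -147.66° → -57.18°, shortest Δλ = 90.48° (east) — does not cross 180°.
Leg 2: -57.18° → +30.08°, shortest Δλ = 87.26° (east) — does not cross 180°.
Leg 3: +30.08° → -65.82°, shortest Δλ = -95.9° (west) — does not cross 180°.
Leg 4: -65.82° → -49.37°, shortest Δλ = 16.45° (east) — does not cross 180°.
Leg 5: -49.37° → -63.58°, shortest Δλ = -14.21° (west) — does not cross 180°.
Leg 6: -63.58° → +95.24°, shortest Δλ = 158.82° (east) — does not cross 180°.
Total crossings: 0.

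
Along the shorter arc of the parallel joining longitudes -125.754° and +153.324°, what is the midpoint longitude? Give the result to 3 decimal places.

-166.215°

Signed shortest Δλ from -125.754° to +153.324° is -80.922°.
Midpoint longitude = -125.754° + (-80.922°)/2 = -125.754° − 40.461° = -166.215°.
(The naïve average (-125.754 + +153.324)/2 = 13.785° is on the wrong side of the globe.)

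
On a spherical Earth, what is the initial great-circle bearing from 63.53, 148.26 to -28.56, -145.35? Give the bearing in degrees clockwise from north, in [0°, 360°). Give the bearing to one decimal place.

Δλ = -145.35 − 148.26 = -293.61°; wrapped into (−180°, 180°]: 66.39°.
θ = atan2( sin Δλ · cos φ₂ , cos φ₁ · sin φ₂ − sin φ₁ · cos φ₂ · cos Δλ )
  = atan2(0.80480, -0.52799) = 123.267° → normalised to [0°, 360°): 123.267°.

123.3°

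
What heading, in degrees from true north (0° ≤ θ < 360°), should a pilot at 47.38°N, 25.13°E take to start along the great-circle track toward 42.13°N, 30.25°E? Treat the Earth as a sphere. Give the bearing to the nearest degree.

Δλ = 30.25 − 25.13 = 5.12°.
θ = atan2( sin Δλ · cos φ₂ , cos φ₁ · sin φ₂ − sin φ₁ · cos φ₂ · cos Δλ )
  = atan2(0.06618, -0.08932) = 143.464° → normalised to [0°, 360°): 143.464°.

143°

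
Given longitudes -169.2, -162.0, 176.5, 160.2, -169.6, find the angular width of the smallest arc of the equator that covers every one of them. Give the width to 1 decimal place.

Sort the longitudes: -169.6°, -169.2°, -162.0°, +160.2°, +176.5°.
Eastward gaps between consecutive values (wrapping around): 0.4°, 7.2°, 322.2°, 16.3°, 13.9°.
Largest gap = 322.2° ⇒ minimal covering band is its complement: 360° − 322.2° = 37.8°.
Band runs from +160.2° eastward to -162.0°, crossing the antimeridian.

37.8°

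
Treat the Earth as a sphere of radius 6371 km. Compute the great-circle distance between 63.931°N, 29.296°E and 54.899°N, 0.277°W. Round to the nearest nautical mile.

Δλ = -0.277 − 29.296 = -29.573°.
Δφ = 54.899 − 63.931 = -9.032°.
a = sin²(Δφ/2) + cos φ₁ · cos φ₂ · sin²(Δλ/2) = 0.022659.
c = 2·atan2(√a, √(1−a)) = 0.30221 rad → d = 6371·c ≈ 1925.37 km ≈ 1039.61 nmi.

1040 nmi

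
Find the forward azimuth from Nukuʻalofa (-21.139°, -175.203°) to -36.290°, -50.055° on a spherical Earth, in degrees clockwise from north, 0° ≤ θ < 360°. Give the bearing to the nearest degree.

Δλ = -50.055 − -175.203 = 125.148°.
θ = atan2( sin Δλ · cos φ₂ , cos φ₁ · sin φ₂ − sin φ₁ · cos φ₂ · cos Δλ )
  = atan2(0.65907, -0.71939) = 137.506° → normalised to [0°, 360°): 137.506°.

138°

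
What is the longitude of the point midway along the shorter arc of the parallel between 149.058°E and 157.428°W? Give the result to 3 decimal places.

Signed shortest Δλ from +149.058° to -157.428° is +53.514°.
Midpoint longitude = +149.058° + (+53.514°)/2 = +149.058° + 26.757° = +175.815°.
(The naïve average (+149.058 + -157.428)/2 = -4.185° is on the wrong side of the globe.)

175.815°E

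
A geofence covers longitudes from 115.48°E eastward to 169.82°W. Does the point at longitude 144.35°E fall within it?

Band width going east from +115.48° to -169.82°: ((-169.82 − 115.48) mod 360) = 74.70°.
Offset of +144.35° east of the west edge: ((144.35 − 115.48) mod 360) = 28.87°.
28.87° ≤ 74.70° ⇒ inside.

Yes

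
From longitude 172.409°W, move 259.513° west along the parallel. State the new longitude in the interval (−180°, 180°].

Start at -172.409°; shift −259.513° → -431.922°.
-431.922° lies outside (−180°, 180°]; add 360° → -71.922°.

71.922°W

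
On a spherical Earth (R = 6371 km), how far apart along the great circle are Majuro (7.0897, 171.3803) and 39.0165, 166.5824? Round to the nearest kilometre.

Δλ = 166.5824 − 171.3803 = -4.7979°.
Δφ = 39.0165 − 7.0897 = 31.9268°.
a = sin²(Δφ/2) + cos φ₁ · cos φ₂ · sin²(Δλ/2) = 0.076989.
c = 2·atan2(√a, √(1−a)) = 0.56232 rad → d = 6371·c ≈ 3582.51 km.

3583 km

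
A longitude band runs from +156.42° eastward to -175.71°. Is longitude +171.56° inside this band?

Band width going east from +156.42° to -175.71°: ((-175.71 − 156.42) mod 360) = 27.87°.
Offset of +171.56° east of the west edge: ((171.56 − 156.42) mod 360) = 15.14°.
15.14° ≤ 27.87° ⇒ inside.

Yes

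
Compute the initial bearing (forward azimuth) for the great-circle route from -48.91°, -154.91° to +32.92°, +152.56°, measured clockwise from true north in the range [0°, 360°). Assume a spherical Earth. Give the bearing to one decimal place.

Δλ = 152.56 − -154.91 = 307.47°; wrapped into (−180°, 180°]: -52.53°.
θ = atan2( sin Δλ · cos φ₂ , cos φ₁ · sin φ₂ − sin φ₁ · cos φ₂ · cos Δλ )
  = atan2(-0.66623, 0.74207) = -41.918° → normalised to [0°, 360°): 318.082°.

318.1°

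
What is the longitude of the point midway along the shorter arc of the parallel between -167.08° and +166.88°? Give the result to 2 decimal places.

+179.90°

Signed shortest Δλ from -167.08° to +166.88° is -26.04°.
Midpoint longitude = -167.08° + (-26.04°)/2 = -167.08° − 13.02° = -180.10°.
Normalise into (−180°, 180°]: +179.90°.
(The naïve average (-167.08 + +166.88)/2 = -0.1° is on the wrong side of the globe.)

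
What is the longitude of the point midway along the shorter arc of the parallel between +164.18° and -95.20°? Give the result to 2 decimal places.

Signed shortest Δλ from +164.18° to -95.20° is +100.62°.
Midpoint longitude = +164.18° + (+100.62°)/2 = +164.18° + 50.31° = +214.49°.
Normalise into (−180°, 180°]: -145.51°.
(The naïve average (+164.18 + -95.20)/2 = 34.49° is on the wrong side of the globe.)

-145.51°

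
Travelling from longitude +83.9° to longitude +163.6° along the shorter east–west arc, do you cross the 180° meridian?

No

Signed shortest Δλ = ((163.6 − 83.9 + 180) mod 360) − 180 = 79.7°.
Going east by 79.7° from +83.9° reaches +163.6° without touching 180°.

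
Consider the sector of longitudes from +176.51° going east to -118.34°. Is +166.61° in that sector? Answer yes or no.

Band width going east from +176.51° to -118.34°: ((-118.34 − 176.51) mod 360) = 65.15°.
Offset of +166.61° east of the west edge: ((166.61 − 176.51) mod 360) = 350.10°.
350.10° > 65.15° ⇒ outside.

No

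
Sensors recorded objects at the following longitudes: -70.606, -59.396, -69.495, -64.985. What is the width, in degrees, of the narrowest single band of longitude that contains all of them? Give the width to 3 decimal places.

Sort the longitudes: -70.606°, -69.495°, -64.985°, -59.396°.
Eastward gaps between consecutive values (wrapping around): 1.111°, 4.510°, 5.589°, 348.790°.
Largest gap = 348.790° ⇒ minimal covering band is its complement: 360° − 348.790° = 11.210°.
Band runs from -70.606° eastward to -59.396°.

11.210°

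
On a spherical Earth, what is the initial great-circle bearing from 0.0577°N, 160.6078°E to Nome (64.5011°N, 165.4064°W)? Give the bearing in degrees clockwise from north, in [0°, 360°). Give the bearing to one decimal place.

Δλ = -165.4064 − 160.6078 = -326.0142°; wrapped into (−180°, 180°]: 33.9858°.
θ = atan2( sin Δλ · cos φ₂ , cos φ₁ · sin φ₂ − sin φ₁ · cos φ₂ · cos Δλ )
  = atan2(0.24064, 0.90223) = 14.934° → normalised to [0°, 360°): 14.934°.

14.9°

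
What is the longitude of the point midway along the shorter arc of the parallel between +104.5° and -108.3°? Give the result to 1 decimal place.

+178.1°

Signed shortest Δλ from +104.5° to -108.3° is +147.2°.
Midpoint longitude = +104.5° + (+147.2°)/2 = +104.5° + 73.6° = +178.1°.
(The naïve average (+104.5 + -108.3)/2 = -1.9° is on the wrong side of the globe.)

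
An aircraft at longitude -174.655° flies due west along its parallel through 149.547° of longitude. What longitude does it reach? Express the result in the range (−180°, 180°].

+35.798°

Start at -174.655°; shift −149.547° → -324.202°.
-324.202° lies outside (−180°, 180°]; add 360° → +35.798°.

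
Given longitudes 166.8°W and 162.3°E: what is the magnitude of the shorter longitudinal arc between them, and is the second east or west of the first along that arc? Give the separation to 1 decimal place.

30.9° west

Raw difference: 162.3 − -166.8 = 329.1°.
Normalise into (−180°, 180°]: 329.1° − 360° = -30.9°.
Negative ⇒ the second point lies to the west; separation 30.9°.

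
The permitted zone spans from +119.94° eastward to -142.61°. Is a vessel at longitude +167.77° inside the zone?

Yes

Band width going east from +119.94° to -142.61°: ((-142.61 − 119.94) mod 360) = 97.45°.
Offset of +167.77° east of the west edge: ((167.77 − 119.94) mod 360) = 47.83°.
47.83° ≤ 97.45° ⇒ inside.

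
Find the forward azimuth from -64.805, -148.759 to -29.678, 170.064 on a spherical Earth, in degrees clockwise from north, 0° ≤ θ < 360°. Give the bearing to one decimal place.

303.7°

Δλ = 170.064 − -148.759 = 318.823°; wrapped into (−180°, 180°]: -41.177°.
θ = atan2( sin Δλ · cos φ₂ , cos φ₁ · sin φ₂ − sin φ₁ · cos φ₂ · cos Δλ )
  = atan2(-0.57202, 0.38096) = -56.337° → normalised to [0°, 360°): 303.663°.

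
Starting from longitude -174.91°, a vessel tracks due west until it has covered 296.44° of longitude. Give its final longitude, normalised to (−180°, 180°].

Start at -174.91°; shift −296.44° → -471.35°.
-471.35° lies outside (−180°, 180°]; add 360° → -111.35°.

-111.35°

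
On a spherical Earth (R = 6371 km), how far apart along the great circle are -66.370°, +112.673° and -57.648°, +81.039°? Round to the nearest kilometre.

1885 km

Δλ = 81.039 − 112.673 = -31.634°.
Δφ = -57.648 − -66.370 = 8.722°.
a = sin²(Δφ/2) + cos φ₁ · cos φ₂ · sin²(Δλ/2) = 0.021717.
c = 2·atan2(√a, √(1−a)) = 0.29581 rad → d = 6371·c ≈ 1884.62 km.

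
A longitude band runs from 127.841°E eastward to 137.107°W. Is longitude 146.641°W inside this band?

Yes

Band width going east from +127.841° to -137.107°: ((-137.107 − 127.841) mod 360) = 95.052°.
Offset of -146.641° east of the west edge: ((-146.641 − 127.841) mod 360) = 85.518°.
85.518° ≤ 95.052° ⇒ inside.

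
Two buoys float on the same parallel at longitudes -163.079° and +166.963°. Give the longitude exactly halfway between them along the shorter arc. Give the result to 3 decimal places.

Signed shortest Δλ from -163.079° to +166.963° is -29.958°.
Midpoint longitude = -163.079° + (-29.958°)/2 = -163.079° − 14.979° = -178.058°.
(The naïve average (-163.079 + +166.963)/2 = 1.942° is on the wrong side of the globe.)

-178.058°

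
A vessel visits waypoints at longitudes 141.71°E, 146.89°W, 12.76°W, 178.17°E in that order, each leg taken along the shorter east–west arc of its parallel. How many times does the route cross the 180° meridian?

2

Leg 1: +141.71° → -146.89°, shortest Δλ = 71.4° (east) — crosses 180°.
Leg 2: -146.89° → -12.76°, shortest Δλ = 134.13° (east) — does not cross 180°.
Leg 3: -12.76° → +178.17°, shortest Δλ = -169.07° (west) — crosses 180°.
Total crossings: 2.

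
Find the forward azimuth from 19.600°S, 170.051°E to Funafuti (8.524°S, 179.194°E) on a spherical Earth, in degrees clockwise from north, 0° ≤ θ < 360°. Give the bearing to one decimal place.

39.9°

Δλ = 179.194 − 170.051 = 9.143°.
θ = atan2( sin Δλ · cos φ₂ , cos φ₁ · sin φ₂ − sin φ₁ · cos φ₂ · cos Δλ )
  = atan2(0.15714, 0.18790) = 39.907° → normalised to [0°, 360°): 39.907°.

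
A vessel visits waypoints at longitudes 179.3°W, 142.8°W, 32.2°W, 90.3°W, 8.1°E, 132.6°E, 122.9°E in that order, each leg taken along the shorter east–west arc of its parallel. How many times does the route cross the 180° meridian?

Leg 1: -179.3° → -142.8°, shortest Δλ = 36.5° (east) — does not cross 180°.
Leg 2: -142.8° → -32.2°, shortest Δλ = 110.6° (east) — does not cross 180°.
Leg 3: -32.2° → -90.3°, shortest Δλ = -58.1° (west) — does not cross 180°.
Leg 4: -90.3° → +8.1°, shortest Δλ = 98.4° (east) — does not cross 180°.
Leg 5: +8.1° → +132.6°, shortest Δλ = 124.5° (east) — does not cross 180°.
Leg 6: +132.6° → +122.9°, shortest Δλ = -9.7° (west) — does not cross 180°.
Total crossings: 0.

0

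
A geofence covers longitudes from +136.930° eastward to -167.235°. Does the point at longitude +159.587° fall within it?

Band width going east from +136.930° to -167.235°: ((-167.235 − 136.930) mod 360) = 55.835°.
Offset of +159.587° east of the west edge: ((159.587 − 136.930) mod 360) = 22.657°.
22.657° ≤ 55.835° ⇒ inside.

Yes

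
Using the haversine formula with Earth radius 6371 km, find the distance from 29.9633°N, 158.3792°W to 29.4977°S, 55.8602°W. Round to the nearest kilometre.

Δλ = -55.8602 − -158.3792 = 102.5190°.
Δφ = -29.4977 − 29.9633 = -59.4610°.
a = sin²(Δφ/2) + cos φ₁ · cos φ₂ · sin²(Δλ/2) = 0.704685.
c = 2·atan2(√a, √(1−a)) = 1.99256 rad → d = 6371·c ≈ 12694.60 km.

12695 km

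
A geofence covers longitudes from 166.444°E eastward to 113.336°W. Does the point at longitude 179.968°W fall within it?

Band width going east from +166.444° to -113.336°: ((-113.336 − 166.444) mod 360) = 80.220°.
Offset of -179.968° east of the west edge: ((-179.968 − 166.444) mod 360) = 13.588°.
13.588° ≤ 80.220° ⇒ inside.

Yes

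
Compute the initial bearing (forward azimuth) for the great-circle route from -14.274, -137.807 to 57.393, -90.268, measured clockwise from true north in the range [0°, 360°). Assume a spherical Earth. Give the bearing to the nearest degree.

24°

Δλ = -90.268 − -137.807 = 47.539°.
θ = atan2( sin Δλ · cos φ₂ , cos φ₁ · sin φ₂ − sin φ₁ · cos φ₂ · cos Δλ )
  = atan2(0.39755, 0.90608) = 23.690° → normalised to [0°, 360°): 23.690°.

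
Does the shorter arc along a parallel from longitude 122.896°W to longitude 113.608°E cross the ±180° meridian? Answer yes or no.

Naïve |113.608 − -122.896| = 236.504° > 180°, so the shorter arc goes the other way round — across 180°.
Signed shortest Δλ = ((113.608 − -122.896 + 180) mod 360) − 180 = -123.496°.
Going west by 123.496° from -122.896° passes through 180° before reaching +113.608°.

Yes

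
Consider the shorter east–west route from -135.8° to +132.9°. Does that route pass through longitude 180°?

Naïve |132.9 − -135.8| = 268.7° > 180°, so the shorter arc goes the other way round — across 180°.
Signed shortest Δλ = ((132.9 − -135.8 + 180) mod 360) − 180 = -91.3°.
Going west by 91.3° from -135.8° passes through 180° before reaching +132.9°.

Yes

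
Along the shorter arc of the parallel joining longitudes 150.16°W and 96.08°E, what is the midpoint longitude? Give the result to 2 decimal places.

Signed shortest Δλ from -150.16° to +96.08° is -113.76°.
Midpoint longitude = -150.16° + (-113.76°)/2 = -150.16° − 56.88° = -207.04°.
Normalise into (−180°, 180°]: +152.96°.
(The naïve average (-150.16 + +96.08)/2 = -27.04° is on the wrong side of the globe.)

152.96°E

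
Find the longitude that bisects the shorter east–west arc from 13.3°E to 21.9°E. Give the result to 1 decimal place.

17.6°E

Signed shortest Δλ from +13.3° to +21.9° is +8.6°.
Midpoint longitude = +13.3° + (+8.6°)/2 = +13.3° + 4.3° = +17.6°.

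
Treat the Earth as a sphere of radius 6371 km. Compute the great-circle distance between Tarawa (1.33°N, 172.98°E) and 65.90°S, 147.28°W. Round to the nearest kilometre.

8115 km

Δλ = -147.28 − 172.98 = -320.26°; wrapped into (−180°, 180°]: 39.74°.
Δφ = -65.90 − 1.33 = -67.23°.
a = sin²(Δφ/2) + cos φ₁ · cos φ₂ · sin²(Δλ/2) = 0.353643.
c = 2·atan2(√a, √(1−a)) = 1.27373 rad → d = 6371·c ≈ 8114.94 km.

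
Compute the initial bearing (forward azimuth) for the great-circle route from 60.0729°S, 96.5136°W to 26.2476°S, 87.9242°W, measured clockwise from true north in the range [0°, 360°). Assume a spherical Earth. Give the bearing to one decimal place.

Δλ = -87.9242 − -96.5136 = 8.5894°.
θ = atan2( sin Δλ · cos φ₂ , cos φ₁ · sin φ₂ − sin φ₁ · cos φ₂ · cos Δλ )
  = atan2(0.13395, 0.54794) = 13.737° → normalised to [0°, 360°): 13.737°.

13.7°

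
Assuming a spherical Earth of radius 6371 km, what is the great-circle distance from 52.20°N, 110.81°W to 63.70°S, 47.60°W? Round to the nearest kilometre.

Δλ = -47.60 − -110.81 = 63.21°.
Δφ = -63.70 − 52.20 = -115.90°.
a = sin²(Δφ/2) + cos φ₁ · cos φ₂ · sin²(Δλ/2) = 0.792982.
c = 2·atan2(√a, √(1−a)) = 2.19687 rad → d = 6371·c ≈ 13996.23 km.

13996 km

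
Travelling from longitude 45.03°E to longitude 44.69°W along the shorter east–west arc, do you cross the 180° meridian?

No

Signed shortest Δλ = ((-44.69 − 45.03 + 180) mod 360) − 180 = -89.72°.
Going west by 89.72° from +45.03° reaches -44.69° without touching 180°.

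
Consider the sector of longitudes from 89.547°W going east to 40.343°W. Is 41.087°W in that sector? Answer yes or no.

Yes

Band width going east from -89.547° to -40.343°: ((-40.343 − -89.547) mod 360) = 49.204°.
Offset of -41.087° east of the west edge: ((-41.087 − -89.547) mod 360) = 48.460°.
48.460° ≤ 49.204° ⇒ inside.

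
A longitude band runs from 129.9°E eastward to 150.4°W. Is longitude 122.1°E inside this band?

Band width going east from +129.9° to -150.4°: ((-150.4 − 129.9) mod 360) = 79.7°.
Offset of +122.1° east of the west edge: ((122.1 − 129.9) mod 360) = 352.2°.
352.2° > 79.7° ⇒ outside.

No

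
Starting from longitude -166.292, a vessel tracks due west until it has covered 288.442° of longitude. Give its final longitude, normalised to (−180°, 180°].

-94.734°

Start at -166.292°; shift −288.442° → -454.734°.
-454.734° lies outside (−180°, 180°]; add 360° → -94.734°.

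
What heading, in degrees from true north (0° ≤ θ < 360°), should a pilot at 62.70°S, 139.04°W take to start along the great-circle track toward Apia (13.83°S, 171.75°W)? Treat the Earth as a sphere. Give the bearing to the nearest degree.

320°

Δλ = -171.75 − -139.04 = -32.71°.
θ = atan2( sin Δλ · cos φ₂ , cos φ₁ · sin φ₂ − sin φ₁ · cos φ₂ · cos Δλ )
  = atan2(-0.52472, 0.61638) = -40.407° → normalised to [0°, 360°): 319.593°.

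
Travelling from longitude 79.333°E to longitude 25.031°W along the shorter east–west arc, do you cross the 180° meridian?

No

Signed shortest Δλ = ((-25.031 − 79.333 + 180) mod 360) − 180 = -104.364°.
Going west by 104.364° from +79.333° reaches -25.031° without touching 180°.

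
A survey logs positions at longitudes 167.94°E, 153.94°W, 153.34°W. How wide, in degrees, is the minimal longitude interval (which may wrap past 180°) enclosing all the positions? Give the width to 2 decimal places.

38.72°

Sort the longitudes: -153.94°, -153.34°, +167.94°.
Eastward gaps between consecutive values (wrapping around): 0.60°, 321.28°, 38.12°.
Largest gap = 321.28° ⇒ minimal covering band is its complement: 360° − 321.28° = 38.72°.
Band runs from +167.94° eastward to -153.34°, crossing the antimeridian.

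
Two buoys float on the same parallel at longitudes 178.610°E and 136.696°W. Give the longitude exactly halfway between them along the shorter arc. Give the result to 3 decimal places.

Signed shortest Δλ from +178.610° to -136.696° is +44.694°.
Midpoint longitude = +178.610° + (+44.694°)/2 = +178.610° + 22.347° = +200.957°.
Normalise into (−180°, 180°]: -159.043°.
(The naïve average (+178.610 + -136.696)/2 = 20.957° is on the wrong side of the globe.)

159.043°W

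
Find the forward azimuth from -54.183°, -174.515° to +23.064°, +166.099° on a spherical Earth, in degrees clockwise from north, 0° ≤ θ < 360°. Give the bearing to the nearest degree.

Δλ = 166.099 − -174.515 = 340.614°; wrapped into (−180°, 180°]: -19.386°.
θ = atan2( sin Δλ · cos φ₂ , cos φ₁ · sin φ₂ − sin φ₁ · cos φ₂ · cos Δλ )
  = atan2(-0.30540, 0.93303) = -18.124° → normalised to [0°, 360°): 341.876°.

342°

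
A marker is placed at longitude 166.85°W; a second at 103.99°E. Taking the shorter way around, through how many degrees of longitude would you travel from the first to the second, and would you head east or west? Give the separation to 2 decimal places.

Raw difference: 103.99 − -166.85 = 270.84°.
Normalise into (−180°, 180°]: 270.84° − 360° = -89.16°.
Negative ⇒ the second point lies to the west; separation 89.16°.

89.16° west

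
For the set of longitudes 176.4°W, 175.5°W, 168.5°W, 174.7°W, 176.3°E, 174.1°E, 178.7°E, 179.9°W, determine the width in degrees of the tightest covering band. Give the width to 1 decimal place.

Sort the longitudes: -179.9°, -176.4°, -175.5°, -174.7°, -168.5°, +174.1°, +176.3°, +178.7°.
Eastward gaps between consecutive values (wrapping around): 3.5°, 0.9°, 0.8°, 6.2°, 342.6°, 2.2°, 2.4°, 1.4°.
Largest gap = 342.6° ⇒ minimal covering band is its complement: 360° − 342.6° = 17.4°.
Band runs from +174.1° eastward to -168.5°, crossing the antimeridian.

17.4°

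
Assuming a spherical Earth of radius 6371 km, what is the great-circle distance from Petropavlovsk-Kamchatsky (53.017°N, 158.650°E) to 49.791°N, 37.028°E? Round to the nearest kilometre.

Δλ = 37.028 − 158.650 = -121.622°.
Δφ = 49.791 − 53.017 = -3.226°.
a = sin²(Δφ/2) + cos φ₁ · cos φ₂ · sin²(Δλ/2) = 0.296787.
c = 2·atan2(√a, √(1−a)) = 1.15226 rad → d = 6371·c ≈ 7341.04 km.

7341 km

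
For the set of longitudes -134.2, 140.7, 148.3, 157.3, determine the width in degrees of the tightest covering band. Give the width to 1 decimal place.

85.1°

Sort the longitudes: -134.2°, +140.7°, +148.3°, +157.3°.
Eastward gaps between consecutive values (wrapping around): 274.9°, 7.6°, 9.0°, 68.5°.
Largest gap = 274.9° ⇒ minimal covering band is its complement: 360° − 274.9° = 85.1°.
Band runs from +140.7° eastward to -134.2°, crossing the antimeridian.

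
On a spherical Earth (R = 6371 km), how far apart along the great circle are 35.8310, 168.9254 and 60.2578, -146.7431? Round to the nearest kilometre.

Δλ = -146.7431 − 168.9254 = -315.6685°; wrapped into (−180°, 180°]: 44.3315°.
Δφ = 60.2578 − 35.8310 = 24.4268°.
a = sin²(Δφ/2) + cos φ₁ · cos φ₂ · sin²(Δλ/2) = 0.102008.
c = 2·atan2(√a, √(1−a)) = 0.65016 rad → d = 6371·c ≈ 4142.19 km.

4142 km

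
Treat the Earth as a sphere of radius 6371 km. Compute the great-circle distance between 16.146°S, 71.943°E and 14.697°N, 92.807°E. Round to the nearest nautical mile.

2227 nmi

Δλ = 92.807 − 71.943 = 20.864°.
Δφ = 14.697 − -16.146 = 30.843°.
a = sin²(Δφ/2) + cos φ₁ · cos φ₂ · sin²(Δλ/2) = 0.101174.
c = 2·atan2(√a, √(1−a)) = 0.64741 rad → d = 6371·c ≈ 4124.62 km ≈ 2227.12 nmi.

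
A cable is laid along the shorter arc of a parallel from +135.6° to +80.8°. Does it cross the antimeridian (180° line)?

Signed shortest Δλ = ((80.8 − 135.6 + 180) mod 360) − 180 = -54.8°.
Going west by 54.8° from +135.6° reaches +80.8° without touching 180°.

No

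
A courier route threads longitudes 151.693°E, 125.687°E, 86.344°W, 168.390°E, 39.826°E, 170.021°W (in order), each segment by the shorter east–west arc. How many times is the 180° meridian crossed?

3

Leg 1: +151.693° → +125.687°, shortest Δλ = -26.006° (west) — does not cross 180°.
Leg 2: +125.687° → -86.344°, shortest Δλ = 147.969° (east) — crosses 180°.
Leg 3: -86.344° → +168.390°, shortest Δλ = -105.266° (west) — crosses 180°.
Leg 4: +168.390° → +39.826°, shortest Δλ = -128.564° (west) — does not cross 180°.
Leg 5: +39.826° → -170.021°, shortest Δλ = 150.153° (east) — crosses 180°.
Total crossings: 3.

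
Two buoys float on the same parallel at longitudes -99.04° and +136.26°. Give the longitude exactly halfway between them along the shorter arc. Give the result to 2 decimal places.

-161.39°

Signed shortest Δλ from -99.04° to +136.26° is -124.70°.
Midpoint longitude = -99.04° + (-124.70°)/2 = -99.04° − 62.35° = -161.39°.
(The naïve average (-99.04 + +136.26)/2 = 18.61° is on the wrong side of the globe.)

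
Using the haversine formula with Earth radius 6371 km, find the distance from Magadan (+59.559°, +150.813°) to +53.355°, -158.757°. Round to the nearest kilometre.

Δλ = -158.757 − 150.813 = -309.570°; wrapped into (−180°, 180°]: 50.430°.
Δφ = 53.355 − 59.559 = -6.204°.
a = sin²(Δφ/2) + cos φ₁ · cos φ₂ · sin²(Δλ/2) = 0.057810.
c = 2·atan2(√a, √(1−a)) = 0.48563 rad → d = 6371·c ≈ 3093.97 km.

3094 km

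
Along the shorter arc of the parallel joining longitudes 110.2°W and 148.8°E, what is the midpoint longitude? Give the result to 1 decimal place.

Signed shortest Δλ from -110.2° to +148.8° is -101.0°.
Midpoint longitude = -110.2° + (-101.0°)/2 = -110.2° − 50.5° = -160.7°.
(The naïve average (-110.2 + +148.8)/2 = 19.3° is on the wrong side of the globe.)

160.7°W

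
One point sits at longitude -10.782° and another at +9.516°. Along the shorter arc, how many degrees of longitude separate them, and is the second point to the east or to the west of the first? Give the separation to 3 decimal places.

Raw difference: 9.516 − -10.782 = 20.298°.
Normalise into (−180°, 180°]: 20.298° stays 20.298°.
Positive ⇒ the second point lies to the east; separation 20.298°.

20.298° east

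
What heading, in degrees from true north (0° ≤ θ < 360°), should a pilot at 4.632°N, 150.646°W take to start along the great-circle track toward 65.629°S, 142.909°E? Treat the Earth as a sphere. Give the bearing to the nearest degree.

Δλ = 142.909 − -150.646 = 293.555°; wrapped into (−180°, 180°]: -66.445°.
θ = atan2( sin Δλ · cos φ₂ , cos φ₁ · sin φ₂ − sin φ₁ · cos φ₂ · cos Δλ )
  = atan2(-0.37826, -0.92123) = -157.677° → normalised to [0°, 360°): 202.323°.

202°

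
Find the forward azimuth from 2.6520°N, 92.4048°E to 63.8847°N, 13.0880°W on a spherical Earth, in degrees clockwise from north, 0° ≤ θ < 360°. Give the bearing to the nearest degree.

Δλ = -13.0880 − 92.4048 = -105.4928°.
θ = atan2( sin Δλ · cos φ₂ , cos φ₁ · sin φ₂ − sin φ₁ · cos φ₂ · cos Δλ )
  = atan2(-0.42418, 0.90239) = -25.177° → normalised to [0°, 360°): 334.823°.

335°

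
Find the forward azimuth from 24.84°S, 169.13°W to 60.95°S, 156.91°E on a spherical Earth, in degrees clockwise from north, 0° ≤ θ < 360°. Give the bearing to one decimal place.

203.5°

Δλ = 156.91 − -169.13 = 326.04°; wrapped into (−180°, 180°]: -33.96°.
θ = atan2( sin Δλ · cos φ₂ , cos φ₁ · sin φ₂ − sin φ₁ · cos φ₂ · cos Δλ )
  = atan2(-0.27125, -0.62413) = -156.510° → normalised to [0°, 360°): 203.490°.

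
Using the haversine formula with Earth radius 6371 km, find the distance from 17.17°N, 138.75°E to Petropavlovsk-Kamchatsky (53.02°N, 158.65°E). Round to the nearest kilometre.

4346 km

Δλ = 158.65 − 138.75 = 19.90°.
Δφ = 53.02 − 17.17 = 35.85°.
a = sin²(Δφ/2) + cos φ₁ · cos φ₂ · sin²(Δλ/2) = 0.111883.
c = 2·atan2(√a, √(1−a)) = 0.68212 rad → d = 6371·c ≈ 4345.82 km.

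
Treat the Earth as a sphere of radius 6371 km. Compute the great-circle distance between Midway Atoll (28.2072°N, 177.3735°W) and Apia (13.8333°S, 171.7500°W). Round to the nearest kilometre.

4714 km

Δλ = -171.7500 − -177.3735 = 5.6235°.
Δφ = -13.8333 − 28.2072 = -42.0405°.
a = sin²(Δφ/2) + cos φ₁ · cos φ₂ · sin²(Δλ/2) = 0.130723.
c = 2·atan2(√a, √(1−a)) = 0.73987 rad → d = 6371·c ≈ 4713.74 km.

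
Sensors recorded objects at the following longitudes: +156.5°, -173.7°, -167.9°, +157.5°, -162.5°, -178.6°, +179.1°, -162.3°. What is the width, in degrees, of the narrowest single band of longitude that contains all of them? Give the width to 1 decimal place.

Sort the longitudes: -178.6°, -173.7°, -167.9°, -162.5°, -162.3°, +156.5°, +157.5°, +179.1°.
Eastward gaps between consecutive values (wrapping around): 4.9°, 5.8°, 5.4°, 0.2°, 318.8°, 1.0°, 21.6°, 2.3°.
Largest gap = 318.8° ⇒ minimal covering band is its complement: 360° − 318.8° = 41.2°.
Band runs from +156.5° eastward to -162.3°, crossing the antimeridian.

41.2°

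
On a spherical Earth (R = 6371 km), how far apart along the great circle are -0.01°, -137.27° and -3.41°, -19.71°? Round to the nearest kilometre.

Δλ = -19.71 − -137.27 = 117.56°.
Δφ = -3.41 − -0.01 = -3.40°.
a = sin²(Δφ/2) + cos φ₁ · cos φ₂ · sin²(Δλ/2) = 0.730924.
c = 2·atan2(√a, √(1−a)) = 2.05087 rad → d = 6371·c ≈ 13066.12 km.

13066 km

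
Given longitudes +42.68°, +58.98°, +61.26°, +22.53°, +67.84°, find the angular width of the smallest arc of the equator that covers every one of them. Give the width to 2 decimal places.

Sort the longitudes: +22.53°, +42.68°, +58.98°, +61.26°, +67.84°.
Eastward gaps between consecutive values (wrapping around): 20.15°, 16.30°, 2.28°, 6.58°, 314.69°.
Largest gap = 314.69° ⇒ minimal covering band is its complement: 360° − 314.69° = 45.31°.
Band runs from +22.53° eastward to +67.84°.

45.31°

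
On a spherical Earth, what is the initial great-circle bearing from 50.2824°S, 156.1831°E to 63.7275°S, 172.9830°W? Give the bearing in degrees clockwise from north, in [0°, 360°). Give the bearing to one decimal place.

141.0°

Δλ = -172.9830 − 156.1831 = -329.1661°; wrapped into (−180°, 180°]: 30.8339°.
θ = atan2( sin Δλ · cos φ₂ , cos φ₁ · sin φ₂ − sin φ₁ · cos φ₂ · cos Δλ )
  = atan2(0.22688, -0.28064) = 141.047° → normalised to [0°, 360°): 141.047°.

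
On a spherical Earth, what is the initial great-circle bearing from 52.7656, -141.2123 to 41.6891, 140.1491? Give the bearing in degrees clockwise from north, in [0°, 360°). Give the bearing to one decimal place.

Δλ = 140.1491 − -141.2123 = 281.3614°; wrapped into (−180°, 180°]: -78.6386°.
θ = atan2( sin Δλ · cos φ₂ , cos φ₁ · sin φ₂ − sin φ₁ · cos φ₂ · cos Δλ )
  = atan2(-0.73213, 0.28531) = -68.710° → normalised to [0°, 360°): 291.290°.

291.3°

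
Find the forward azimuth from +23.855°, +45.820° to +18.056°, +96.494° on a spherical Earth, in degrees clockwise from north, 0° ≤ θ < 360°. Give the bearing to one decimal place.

Δλ = 96.494 − 45.820 = 50.674°.
θ = atan2( sin Δλ · cos φ₂ , cos φ₁ · sin φ₂ − sin φ₁ · cos φ₂ · cos Δλ )
  = atan2(0.73546, 0.03979) = 86.903° → normalised to [0°, 360°): 86.903°.

86.9°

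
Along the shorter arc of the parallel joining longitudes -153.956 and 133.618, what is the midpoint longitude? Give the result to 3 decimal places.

Signed shortest Δλ from -153.956° to +133.618° is -72.426°.
Midpoint longitude = -153.956° + (-72.426°)/2 = -153.956° − 36.213° = -190.169°.
Normalise into (−180°, 180°]: +169.831°.
(The naïve average (-153.956 + +133.618)/2 = -10.169° is on the wrong side of the globe.)

+169.831°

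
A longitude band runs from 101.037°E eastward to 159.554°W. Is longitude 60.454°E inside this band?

Band width going east from +101.037° to -159.554°: ((-159.554 − 101.037) mod 360) = 99.409°.
Offset of +60.454° east of the west edge: ((60.454 − 101.037) mod 360) = 319.417°.
319.417° > 99.409° ⇒ outside.

No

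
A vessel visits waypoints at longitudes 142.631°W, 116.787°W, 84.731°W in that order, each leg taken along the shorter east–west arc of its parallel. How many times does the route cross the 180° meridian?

Leg 1: -142.631° → -116.787°, shortest Δλ = 25.844° (east) — does not cross 180°.
Leg 2: -116.787° → -84.731°, shortest Δλ = 32.056° (east) — does not cross 180°.
Total crossings: 0.

0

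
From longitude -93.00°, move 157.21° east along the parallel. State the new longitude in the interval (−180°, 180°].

Start at -93.00°; shift +157.21° → +64.21°.
+64.21° already lies in (−180°, 180°].

+64.21°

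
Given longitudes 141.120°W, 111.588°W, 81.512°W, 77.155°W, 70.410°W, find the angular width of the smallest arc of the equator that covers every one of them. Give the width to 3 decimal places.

Sort the longitudes: -141.120°, -111.588°, -81.512°, -77.155°, -70.410°.
Eastward gaps between consecutive values (wrapping around): 29.532°, 30.076°, 4.357°, 6.745°, 289.290°.
Largest gap = 289.290° ⇒ minimal covering band is its complement: 360° − 289.290° = 70.710°.
Band runs from -141.120° eastward to -70.410°.

70.710°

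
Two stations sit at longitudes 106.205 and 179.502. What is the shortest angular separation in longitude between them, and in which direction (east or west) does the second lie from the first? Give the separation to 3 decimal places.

Raw difference: 179.502 − 106.205 = 73.297°.
Normalise into (−180°, 180°]: 73.297° stays 73.297°.
Positive ⇒ the second point lies to the east; separation 73.297°.

73.297° east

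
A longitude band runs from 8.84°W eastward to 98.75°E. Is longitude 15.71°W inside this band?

No

Band width going east from -8.84° to +98.75°: ((98.75 − -8.84) mod 360) = 107.59°.
Offset of -15.71° east of the west edge: ((-15.71 − -8.84) mod 360) = 353.13°.
353.13° > 107.59° ⇒ outside.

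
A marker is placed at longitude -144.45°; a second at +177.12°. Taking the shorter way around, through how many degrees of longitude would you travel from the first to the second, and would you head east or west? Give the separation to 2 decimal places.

Raw difference: 177.12 − -144.45 = 321.57°.
Normalise into (−180°, 180°]: 321.57° − 360° = -38.43°.
Negative ⇒ the second point lies to the west; separation 38.43°.

38.43° west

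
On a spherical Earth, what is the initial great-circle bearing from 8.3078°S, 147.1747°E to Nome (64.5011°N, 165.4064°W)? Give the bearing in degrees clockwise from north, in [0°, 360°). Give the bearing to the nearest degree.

Δλ = -165.4064 − 147.1747 = -312.5811°; wrapped into (−180°, 180°]: 47.4189°.
θ = atan2( sin Δλ · cos φ₂ , cos φ₁ · sin φ₂ − sin φ₁ · cos φ₂ · cos Δλ )
  = atan2(0.31698, 0.93521) = 18.724° → normalised to [0°, 360°): 18.724°.

19°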